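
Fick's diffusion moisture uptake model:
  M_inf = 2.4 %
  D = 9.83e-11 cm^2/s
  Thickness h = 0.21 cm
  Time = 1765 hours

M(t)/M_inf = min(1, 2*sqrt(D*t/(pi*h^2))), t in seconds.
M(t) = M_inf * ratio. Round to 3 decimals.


t_sec = 1765 * 3600 = 6354000
ratio = 2*sqrt(9.83e-11*6354000/(pi*0.21^2))
= min(1, 0.134288)
= 0.134288
M(t) = 2.4 * 0.134288 = 0.322 %

0.322


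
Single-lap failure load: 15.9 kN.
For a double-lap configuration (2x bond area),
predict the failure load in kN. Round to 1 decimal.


Failure load = 15.9 * 2 = 31.8 kN

31.8


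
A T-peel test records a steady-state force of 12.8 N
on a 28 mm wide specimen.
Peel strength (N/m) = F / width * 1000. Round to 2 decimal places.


Peel strength = 12.8 / 28 * 1000
= 457.14 N/m

457.14


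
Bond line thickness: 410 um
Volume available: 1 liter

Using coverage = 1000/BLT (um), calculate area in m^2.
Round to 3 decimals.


1 L = 1e6 mm^3, thickness = 410 um = 0.41 mm
Area = 1e6 / 0.41 mm^2 = (1e6 / 0.41) / 1e6 m^2 = 1000 / 410 m^2
= 2.439 m^2

2.439


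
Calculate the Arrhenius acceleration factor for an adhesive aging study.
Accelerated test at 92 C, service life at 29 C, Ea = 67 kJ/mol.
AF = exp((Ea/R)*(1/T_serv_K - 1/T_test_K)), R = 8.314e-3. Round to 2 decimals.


T_test = 365.15 K, T_serv = 302.15 K
Ea/R = 67 / 0.008314 = 8058.70
AF = exp(8058.70 * (1/302.15 - 1/365.15))
= 99.65

99.65


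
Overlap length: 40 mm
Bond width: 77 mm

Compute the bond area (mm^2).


Bond area = 40 * 77 = 3080 mm^2

3080


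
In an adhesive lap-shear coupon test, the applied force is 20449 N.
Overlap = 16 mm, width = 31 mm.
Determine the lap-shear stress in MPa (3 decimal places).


stress = F / (overlap * width)
= 20449 / (16 * 31)
= 41.228 MPa

41.228


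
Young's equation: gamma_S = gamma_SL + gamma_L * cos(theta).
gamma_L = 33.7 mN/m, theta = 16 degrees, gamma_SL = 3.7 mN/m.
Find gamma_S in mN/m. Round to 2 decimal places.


cos(16 deg) = 0.961262
gamma_S = 3.7 + 33.7 * 0.961262
= 36.09 mN/m

36.09


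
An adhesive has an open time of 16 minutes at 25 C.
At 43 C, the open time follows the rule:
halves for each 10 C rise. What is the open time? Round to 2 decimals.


Factor = 2^((43-25)/10) = 3.4822
Open time = 16 / 3.4822 = 4.59 min

4.59


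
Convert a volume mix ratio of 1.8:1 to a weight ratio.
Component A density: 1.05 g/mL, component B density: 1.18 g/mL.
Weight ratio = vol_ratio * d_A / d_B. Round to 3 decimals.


= 1.8 * 1.05 / 1.18 = 1.602

1.602


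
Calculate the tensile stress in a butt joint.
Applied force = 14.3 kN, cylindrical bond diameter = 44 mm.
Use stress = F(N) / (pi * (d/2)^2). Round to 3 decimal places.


A = pi * 22.0^2 = 1520.5308 mm^2
sigma = 14300.0 / 1520.5308 = 9.405 MPa

9.405


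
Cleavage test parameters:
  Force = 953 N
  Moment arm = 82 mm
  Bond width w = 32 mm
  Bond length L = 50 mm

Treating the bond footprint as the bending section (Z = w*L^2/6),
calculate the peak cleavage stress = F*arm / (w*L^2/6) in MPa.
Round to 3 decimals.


M = 953 * 82 = 78146 N*mm
Z = 32 * 50^2 / 6 = 80000 / 6 mm^3
sigma = M / Z = 6 * 78146 / 80000 = 468876 / 80000
= 5.861 MPa

5.861


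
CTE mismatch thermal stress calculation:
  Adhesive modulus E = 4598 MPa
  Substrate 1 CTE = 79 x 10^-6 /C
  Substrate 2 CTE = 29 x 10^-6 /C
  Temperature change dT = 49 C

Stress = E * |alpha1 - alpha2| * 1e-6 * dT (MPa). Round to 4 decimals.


delta_alpha = |79 - 29| = 50 x 10^-6/C
Stress = 4598 * 50e-6 * 49
= 11.2651 MPa

11.2651


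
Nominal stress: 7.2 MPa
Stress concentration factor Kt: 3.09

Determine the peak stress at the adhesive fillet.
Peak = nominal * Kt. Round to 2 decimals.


Peak stress = 7.2 * 3.09
= 22.25 MPa

22.25


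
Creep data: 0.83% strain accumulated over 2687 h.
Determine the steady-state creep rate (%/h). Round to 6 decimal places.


Rate = 0.83 / 2687 = 0.000309 %/h

0.000309


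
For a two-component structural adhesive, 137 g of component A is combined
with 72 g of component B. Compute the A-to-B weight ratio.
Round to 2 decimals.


Weight ratio A:B = 137 / 72
= 1.90

1.90


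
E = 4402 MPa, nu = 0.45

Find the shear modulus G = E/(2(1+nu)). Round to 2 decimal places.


G = 4402 / (2 * 1.45)
= 1517.93 MPa

1517.93


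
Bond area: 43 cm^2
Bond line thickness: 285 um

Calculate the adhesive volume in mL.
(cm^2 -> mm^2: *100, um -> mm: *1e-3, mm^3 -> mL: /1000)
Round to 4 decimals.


V = 43*100 * 285*1e-3 / 1000
= 1.2255 mL

1.2255


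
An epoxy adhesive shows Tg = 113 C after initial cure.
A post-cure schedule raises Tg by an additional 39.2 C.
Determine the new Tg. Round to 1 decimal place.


New Tg = 113 + 39.2
= 152.2 C

152.2


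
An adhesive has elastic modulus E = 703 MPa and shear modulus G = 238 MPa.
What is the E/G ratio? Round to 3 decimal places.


E/G = 703 / 238 = 2.954

2.954


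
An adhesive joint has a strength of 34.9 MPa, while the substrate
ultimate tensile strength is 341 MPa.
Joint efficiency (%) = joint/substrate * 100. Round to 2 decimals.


Efficiency = 34.9 / 341 * 100
= 10.23%

10.23


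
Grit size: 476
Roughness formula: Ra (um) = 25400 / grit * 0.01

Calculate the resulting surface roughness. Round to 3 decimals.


Ra = 25400 / 476 * 0.01
= 0.534 um

0.534


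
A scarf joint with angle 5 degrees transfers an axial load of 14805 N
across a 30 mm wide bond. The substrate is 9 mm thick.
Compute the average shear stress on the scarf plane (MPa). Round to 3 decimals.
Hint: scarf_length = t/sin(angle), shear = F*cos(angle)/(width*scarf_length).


scarf_length = 9 / sin(5 deg) = 103.2634 mm
cos(5 deg) = 0.996195
shear stress = 14805 * 0.996195 / (30 * 103.2634)
= 4.761 MPa

4.761


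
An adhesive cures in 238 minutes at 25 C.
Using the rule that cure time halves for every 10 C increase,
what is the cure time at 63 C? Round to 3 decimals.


Factor = 2^((63 - 25) / 10) = 13.9288
Cure time = 238 / 13.9288
= 17.087 minutes

17.087


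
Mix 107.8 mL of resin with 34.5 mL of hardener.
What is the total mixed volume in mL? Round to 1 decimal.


Total = 107.8 + 34.5 = 142.3 mL

142.3


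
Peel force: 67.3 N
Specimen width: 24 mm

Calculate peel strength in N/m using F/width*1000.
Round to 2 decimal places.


Peel strength = 67.3 / 24 * 1000 = 2804.17 N/m

2804.17


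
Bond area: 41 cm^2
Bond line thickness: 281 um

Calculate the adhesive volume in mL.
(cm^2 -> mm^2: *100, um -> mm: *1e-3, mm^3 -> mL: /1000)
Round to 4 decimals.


V = 41*100 * 281*1e-3 / 1000
= 1.1521 mL

1.1521


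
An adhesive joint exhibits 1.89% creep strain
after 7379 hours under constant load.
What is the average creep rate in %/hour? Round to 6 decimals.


Creep rate = strain / time
= 1.89 / 7379
= 0.000256 %/h

0.000256


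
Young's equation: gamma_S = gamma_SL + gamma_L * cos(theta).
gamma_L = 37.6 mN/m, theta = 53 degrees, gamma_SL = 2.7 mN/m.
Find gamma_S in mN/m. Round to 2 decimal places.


cos(53 deg) = 0.601815
gamma_S = 2.7 + 37.6 * 0.601815
= 25.33 mN/m

25.33


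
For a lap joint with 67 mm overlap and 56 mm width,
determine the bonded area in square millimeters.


Area = 67 * 56 = 3752 mm^2

3752


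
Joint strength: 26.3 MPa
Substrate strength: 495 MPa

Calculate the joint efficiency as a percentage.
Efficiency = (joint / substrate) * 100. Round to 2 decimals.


Efficiency = (26.3 / 495) * 100 = 5.31%

5.31


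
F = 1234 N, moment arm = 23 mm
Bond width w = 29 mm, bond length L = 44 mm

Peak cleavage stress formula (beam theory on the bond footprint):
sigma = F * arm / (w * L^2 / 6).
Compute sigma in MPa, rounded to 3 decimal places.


sigma = (1234 * 23) / (29 * 1936 / 6)
= 28382 * 6 / 56144
= 170292 / 56144
= 3.033 MPa

3.033


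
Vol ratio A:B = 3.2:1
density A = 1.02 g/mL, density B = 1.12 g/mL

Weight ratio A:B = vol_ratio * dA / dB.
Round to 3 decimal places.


Weight ratio = 3.2 * 1.02 / 1.12
= 2.914

2.914


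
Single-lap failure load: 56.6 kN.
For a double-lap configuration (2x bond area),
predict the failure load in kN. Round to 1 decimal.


Failure load = 56.6 * 2 = 113.2 kN

113.2


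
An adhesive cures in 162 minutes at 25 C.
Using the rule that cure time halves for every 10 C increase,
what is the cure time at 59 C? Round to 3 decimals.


Factor = 2^((59 - 25) / 10) = 10.5561
Cure time = 162 / 10.5561
= 15.347 minutes

15.347


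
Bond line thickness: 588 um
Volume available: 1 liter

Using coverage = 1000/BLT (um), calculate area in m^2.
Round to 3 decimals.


1 L = 1e6 mm^3, thickness = 588 um = 0.588 mm
Area = 1e6 / 0.588 mm^2 = (1e6 / 0.588) / 1e6 m^2 = 1000 / 588 m^2
= 1.701 m^2

1.701


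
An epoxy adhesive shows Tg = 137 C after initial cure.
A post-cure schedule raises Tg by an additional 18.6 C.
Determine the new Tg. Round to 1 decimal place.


New Tg = 137 + 18.6
= 155.6 C

155.6


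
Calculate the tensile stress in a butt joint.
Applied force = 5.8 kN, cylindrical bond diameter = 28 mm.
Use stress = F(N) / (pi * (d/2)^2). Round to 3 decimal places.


A = pi * 14.0^2 = 615.7522 mm^2
sigma = 5800.0 / 615.7522 = 9.419 MPa

9.419


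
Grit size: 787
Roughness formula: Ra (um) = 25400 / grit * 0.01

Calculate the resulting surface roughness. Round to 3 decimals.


Ra = 25400 / 787 * 0.01
= 0.323 um

0.323


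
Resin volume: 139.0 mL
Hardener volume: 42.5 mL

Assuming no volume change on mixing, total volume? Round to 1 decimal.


V_total = 139.0 + 42.5 = 181.5 mL

181.5


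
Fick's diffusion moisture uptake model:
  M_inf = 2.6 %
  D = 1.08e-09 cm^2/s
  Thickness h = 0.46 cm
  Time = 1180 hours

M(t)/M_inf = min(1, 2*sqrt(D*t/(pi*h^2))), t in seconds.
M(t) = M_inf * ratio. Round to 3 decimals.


t_sec = 1180 * 3600 = 4248000
ratio = 2*sqrt(1.08e-09*4248000/(pi*0.46^2))
= min(1, 0.166150)
= 0.166150
M(t) = 2.6 * 0.166150 = 0.432 %

0.432


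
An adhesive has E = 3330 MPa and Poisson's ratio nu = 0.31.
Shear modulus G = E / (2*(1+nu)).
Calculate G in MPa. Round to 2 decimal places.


G = 3330 / (2*(1+0.31))
= 3330 / 2.62
= 1270.99 MPa

1270.99


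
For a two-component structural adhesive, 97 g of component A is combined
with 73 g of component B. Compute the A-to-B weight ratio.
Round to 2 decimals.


Weight ratio A:B = 97 / 73
= 1.33

1.33


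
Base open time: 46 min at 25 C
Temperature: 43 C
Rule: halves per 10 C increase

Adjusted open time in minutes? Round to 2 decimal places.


Acceleration = 2^((43-25)/10) = 3.4822
Open time = 46 / 3.4822 = 13.21 min

13.21


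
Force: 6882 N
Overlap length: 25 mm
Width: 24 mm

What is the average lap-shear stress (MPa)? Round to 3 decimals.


Average shear stress = F / (overlap * width)
= 6882 / (25 * 24)
= 11.470 MPa

11.470


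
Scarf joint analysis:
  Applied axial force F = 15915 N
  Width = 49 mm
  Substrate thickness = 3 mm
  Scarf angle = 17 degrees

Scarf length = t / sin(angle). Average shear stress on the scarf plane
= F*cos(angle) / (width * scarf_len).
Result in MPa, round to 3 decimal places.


Scarf length = 3 / sin(17 deg) = 10.2609 mm
cos(17 deg) = 0.956305
Shear = 15915 * 0.956305 / (49 * 10.2609)
= 30.271 MPa

30.271


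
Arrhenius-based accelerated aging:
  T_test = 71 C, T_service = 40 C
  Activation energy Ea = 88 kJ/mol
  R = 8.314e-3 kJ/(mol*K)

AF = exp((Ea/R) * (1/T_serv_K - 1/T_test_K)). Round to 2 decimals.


T_test_K = 344.15, T_serv_K = 313.15
AF = exp((88/8.314e-3) * (1/313.15 - 1/344.15))
= 21.00

21.00


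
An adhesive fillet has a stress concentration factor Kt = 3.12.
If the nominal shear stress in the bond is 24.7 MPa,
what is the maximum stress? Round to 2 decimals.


Max stress = 24.7 * 3.12 = 77.06 MPa

77.06


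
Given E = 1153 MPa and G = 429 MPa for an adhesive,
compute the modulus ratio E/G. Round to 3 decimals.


E/G ratio = 1153 / 429 = 2.688

2.688


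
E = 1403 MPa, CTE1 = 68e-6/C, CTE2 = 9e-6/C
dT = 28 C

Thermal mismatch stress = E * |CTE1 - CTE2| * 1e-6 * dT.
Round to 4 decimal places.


= 1403 * 59e-6 * 28
= 2.3178 MPa

2.3178


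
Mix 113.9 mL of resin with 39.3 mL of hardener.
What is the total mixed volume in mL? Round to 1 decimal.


Total = 113.9 + 39.3 = 153.2 mL

153.2


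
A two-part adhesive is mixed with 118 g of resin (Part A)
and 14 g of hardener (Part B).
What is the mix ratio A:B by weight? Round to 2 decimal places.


Mix ratio = mass_A / mass_B
= 118 / 14
= 8.43

8.43


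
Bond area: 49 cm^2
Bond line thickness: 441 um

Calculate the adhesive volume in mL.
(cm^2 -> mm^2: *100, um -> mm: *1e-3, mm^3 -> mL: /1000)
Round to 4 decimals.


V = 49*100 * 441*1e-3 / 1000
= 2.1609 mL

2.1609


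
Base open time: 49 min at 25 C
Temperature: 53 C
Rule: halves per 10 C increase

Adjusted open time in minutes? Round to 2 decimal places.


Acceleration = 2^((53-25)/10) = 6.9644
Open time = 49 / 6.9644 = 7.04 min

7.04


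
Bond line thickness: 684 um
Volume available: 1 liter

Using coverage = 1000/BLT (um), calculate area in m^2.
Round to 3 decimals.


1 L = 1e6 mm^3, thickness = 684 um = 0.684 mm
Area = 1e6 / 0.684 mm^2 = (1e6 / 0.684) / 1e6 m^2 = 1000 / 684 m^2
= 1.462 m^2

1.462


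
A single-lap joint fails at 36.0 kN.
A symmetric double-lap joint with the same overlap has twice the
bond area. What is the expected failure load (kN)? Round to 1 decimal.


Double-lap load = 2 * 36.0 = 72.0 kN

72.0


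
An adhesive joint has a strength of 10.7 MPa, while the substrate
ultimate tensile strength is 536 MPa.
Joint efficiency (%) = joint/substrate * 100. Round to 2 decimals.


Efficiency = 10.7 / 536 * 100
= 2.00%

2.00


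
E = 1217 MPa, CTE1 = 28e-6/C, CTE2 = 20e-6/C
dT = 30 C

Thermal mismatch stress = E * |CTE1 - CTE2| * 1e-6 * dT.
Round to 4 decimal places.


= 1217 * 8e-6 * 30
= 0.2921 MPa

0.2921


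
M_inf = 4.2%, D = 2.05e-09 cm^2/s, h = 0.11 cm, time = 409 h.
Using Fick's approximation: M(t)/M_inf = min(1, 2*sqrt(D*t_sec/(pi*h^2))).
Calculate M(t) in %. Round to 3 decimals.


t = 1472400 s
ratio = min(1, 2*sqrt(2.05e-09*1472400/(pi*0.0121)))
= 0.563576
M(t) = 4.2 * 0.563576 = 2.367%

2.367


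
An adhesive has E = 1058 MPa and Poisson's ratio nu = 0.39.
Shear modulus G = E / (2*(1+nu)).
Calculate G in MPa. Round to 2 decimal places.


G = 1058 / (2*(1+0.39))
= 1058 / 2.78
= 380.58 MPa

380.58


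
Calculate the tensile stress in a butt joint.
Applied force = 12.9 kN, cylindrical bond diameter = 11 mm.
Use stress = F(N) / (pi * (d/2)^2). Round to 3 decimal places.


A = pi * 5.5^2 = 95.0332 mm^2
sigma = 12900.0 / 95.0332 = 135.742 MPa

135.742


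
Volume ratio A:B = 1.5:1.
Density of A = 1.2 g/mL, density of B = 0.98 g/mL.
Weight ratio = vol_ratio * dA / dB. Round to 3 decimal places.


Wt ratio = 1.5 * 1.2 / 0.98
= 1.837

1.837


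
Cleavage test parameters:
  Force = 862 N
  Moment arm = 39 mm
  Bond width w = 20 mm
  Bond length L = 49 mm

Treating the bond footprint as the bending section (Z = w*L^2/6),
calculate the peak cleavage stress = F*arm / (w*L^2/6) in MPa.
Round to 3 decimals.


M = 862 * 39 = 33618 N*mm
Z = 20 * 49^2 / 6 = 48020 / 6 mm^3
sigma = M / Z = 6 * 33618 / 48020 = 201708 / 48020
= 4.200 MPa

4.200


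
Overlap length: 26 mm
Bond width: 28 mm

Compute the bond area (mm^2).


Bond area = 26 * 28 = 728 mm^2

728


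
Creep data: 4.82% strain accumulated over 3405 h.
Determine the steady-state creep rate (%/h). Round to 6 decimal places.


Rate = 4.82 / 3405 = 0.001416 %/h

0.001416


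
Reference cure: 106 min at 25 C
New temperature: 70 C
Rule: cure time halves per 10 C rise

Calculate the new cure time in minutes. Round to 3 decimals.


factor = 2^((70-25)/10) = 22.6274
t_new = 106 / 22.6274 = 4.685 min

4.685


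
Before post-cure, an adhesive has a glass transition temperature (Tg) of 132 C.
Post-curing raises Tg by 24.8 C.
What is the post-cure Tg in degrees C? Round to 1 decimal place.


Tg_post = Tg_base + delta_Tg
= 132 + 24.8
= 156.8 C

156.8


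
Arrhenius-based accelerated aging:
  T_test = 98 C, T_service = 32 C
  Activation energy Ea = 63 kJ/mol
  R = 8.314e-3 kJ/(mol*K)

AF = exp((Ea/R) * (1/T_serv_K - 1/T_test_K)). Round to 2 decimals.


T_test_K = 371.15, T_serv_K = 305.15
AF = exp((63/8.314e-3) * (1/305.15 - 1/371.15))
= 82.75

82.75


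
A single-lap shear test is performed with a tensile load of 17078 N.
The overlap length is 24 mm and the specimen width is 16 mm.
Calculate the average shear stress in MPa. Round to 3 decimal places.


Shear stress = F / (overlap * width)
= 17078 / (24 * 16)
= 17078 / 384
= 44.474 MPa

44.474


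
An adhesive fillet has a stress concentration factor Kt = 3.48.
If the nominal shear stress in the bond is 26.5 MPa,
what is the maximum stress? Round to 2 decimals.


Max stress = 26.5 * 3.48 = 92.22 MPa

92.22


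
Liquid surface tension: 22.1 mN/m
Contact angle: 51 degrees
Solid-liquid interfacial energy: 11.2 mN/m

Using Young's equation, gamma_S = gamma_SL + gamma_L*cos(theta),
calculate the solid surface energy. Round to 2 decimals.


gamma_S = 11.2 + 22.1 * cos(51)
= 25.11 mN/m

25.11


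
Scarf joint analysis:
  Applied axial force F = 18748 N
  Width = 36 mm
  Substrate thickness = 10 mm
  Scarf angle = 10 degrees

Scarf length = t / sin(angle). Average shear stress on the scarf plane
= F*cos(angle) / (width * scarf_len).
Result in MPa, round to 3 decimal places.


Scarf length = 10 / sin(10 deg) = 57.5877 mm
cos(10 deg) = 0.984808
Shear = 18748 * 0.984808 / (36 * 57.5877)
= 8.906 MPa

8.906


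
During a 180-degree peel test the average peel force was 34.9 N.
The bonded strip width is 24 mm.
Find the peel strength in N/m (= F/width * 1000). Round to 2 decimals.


Peel strength = F/width * 1000
= 34.9 / 24 * 1000
= 1454.17 N/m

1454.17


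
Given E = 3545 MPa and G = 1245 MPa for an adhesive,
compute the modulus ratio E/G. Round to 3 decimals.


E/G ratio = 3545 / 1245 = 2.847

2.847


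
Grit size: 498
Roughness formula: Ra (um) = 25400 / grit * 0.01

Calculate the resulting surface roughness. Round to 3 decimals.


Ra = 25400 / 498 * 0.01
= 0.510 um

0.510


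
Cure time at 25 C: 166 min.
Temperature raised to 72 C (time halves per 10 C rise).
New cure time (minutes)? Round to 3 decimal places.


Acceleration factor = 2^(47/10) = 25.9921
New time = 166 / 25.9921 = 6.387 min

6.387


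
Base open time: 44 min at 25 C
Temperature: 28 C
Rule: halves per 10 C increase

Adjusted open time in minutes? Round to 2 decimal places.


Acceleration = 2^((28-25)/10) = 1.2311
Open time = 44 / 1.2311 = 35.74 min

35.74


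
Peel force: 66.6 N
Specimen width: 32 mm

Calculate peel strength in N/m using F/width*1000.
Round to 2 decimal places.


Peel strength = 66.6 / 32 * 1000 = 2081.25 N/m

2081.25


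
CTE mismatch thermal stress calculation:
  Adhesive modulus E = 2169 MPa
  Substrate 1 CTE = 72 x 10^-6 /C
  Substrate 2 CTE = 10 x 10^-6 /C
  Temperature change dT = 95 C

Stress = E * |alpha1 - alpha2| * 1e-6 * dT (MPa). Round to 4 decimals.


delta_alpha = |72 - 10| = 62 x 10^-6/C
Stress = 2169 * 62e-6 * 95
= 12.7754 MPa

12.7754


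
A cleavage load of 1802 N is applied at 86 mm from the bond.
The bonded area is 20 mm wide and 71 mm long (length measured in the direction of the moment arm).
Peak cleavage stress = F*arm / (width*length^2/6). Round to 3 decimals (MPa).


Moment = 1802 * 86 = 154972 N*mm
Section modulus = 20 * 5041 / 6 = 100820 / 6 mm^3
Stress = 154972 / (100820 / 6) = 929832 / 100820
= 9.223 MPa

9.223


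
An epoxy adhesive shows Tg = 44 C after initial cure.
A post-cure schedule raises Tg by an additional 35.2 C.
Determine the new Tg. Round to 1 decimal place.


New Tg = 44 + 35.2
= 79.2 C

79.2


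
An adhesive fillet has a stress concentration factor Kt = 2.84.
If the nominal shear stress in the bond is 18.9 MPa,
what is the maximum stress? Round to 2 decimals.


Max stress = 18.9 * 2.84 = 53.68 MPa

53.68


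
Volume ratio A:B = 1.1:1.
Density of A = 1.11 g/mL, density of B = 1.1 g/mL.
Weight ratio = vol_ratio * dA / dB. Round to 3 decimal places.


Wt ratio = 1.1 * 1.11 / 1.1
= 1.110

1.110


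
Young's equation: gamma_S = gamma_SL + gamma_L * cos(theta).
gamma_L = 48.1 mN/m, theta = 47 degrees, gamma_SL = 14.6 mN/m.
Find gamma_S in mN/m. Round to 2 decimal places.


cos(47 deg) = 0.681998
gamma_S = 14.6 + 48.1 * 0.681998
= 47.40 mN/m

47.40


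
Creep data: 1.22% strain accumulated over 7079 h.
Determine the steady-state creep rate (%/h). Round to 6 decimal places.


Rate = 1.22 / 7079 = 0.000172 %/h

0.000172


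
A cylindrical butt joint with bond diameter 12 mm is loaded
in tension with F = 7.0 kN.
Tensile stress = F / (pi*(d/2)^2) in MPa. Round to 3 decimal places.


Area = pi * (12/2)^2 = 113.0973 mm^2
Stress = 7.0*1000 / 113.0973
= 61.894 MPa

61.894


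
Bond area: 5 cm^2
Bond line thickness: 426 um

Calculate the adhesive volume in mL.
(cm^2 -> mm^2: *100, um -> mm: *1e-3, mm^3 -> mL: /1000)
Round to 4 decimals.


V = 5*100 * 426*1e-3 / 1000
= 0.2130 mL

0.2130


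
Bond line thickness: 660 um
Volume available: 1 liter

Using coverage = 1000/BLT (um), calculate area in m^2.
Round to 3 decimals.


1 L = 1e6 mm^3, thickness = 660 um = 0.66 mm
Area = 1e6 / 0.66 mm^2 = (1e6 / 0.66) / 1e6 m^2 = 1000 / 660 m^2
= 1.515 m^2

1.515


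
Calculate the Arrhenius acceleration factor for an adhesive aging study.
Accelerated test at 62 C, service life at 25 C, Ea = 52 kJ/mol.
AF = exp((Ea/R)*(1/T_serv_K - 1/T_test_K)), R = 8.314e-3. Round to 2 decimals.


T_test = 335.15 K, T_serv = 298.15 K
Ea/R = 52 / 0.008314 = 6254.51
AF = exp(6254.51 * (1/298.15 - 1/335.15))
= 10.13

10.13


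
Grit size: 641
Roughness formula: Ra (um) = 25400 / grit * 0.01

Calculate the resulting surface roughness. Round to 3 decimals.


Ra = 25400 / 641 * 0.01
= 0.396 um

0.396


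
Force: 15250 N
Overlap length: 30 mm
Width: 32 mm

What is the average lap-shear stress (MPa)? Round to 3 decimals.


Average shear stress = F / (overlap * width)
= 15250 / (30 * 32)
= 15.885 MPa

15.885


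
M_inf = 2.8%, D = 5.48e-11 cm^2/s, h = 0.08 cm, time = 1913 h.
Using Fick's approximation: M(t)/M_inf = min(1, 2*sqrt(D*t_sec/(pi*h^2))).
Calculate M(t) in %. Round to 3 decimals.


t = 6886800 s
ratio = min(1, 2*sqrt(5.48e-11*6886800/(pi*0.0064)))
= 0.274009
M(t) = 2.8 * 0.274009 = 0.767%

0.767


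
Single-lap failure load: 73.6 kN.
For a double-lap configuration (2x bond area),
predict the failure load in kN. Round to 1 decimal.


Failure load = 73.6 * 2 = 147.2 kN

147.2


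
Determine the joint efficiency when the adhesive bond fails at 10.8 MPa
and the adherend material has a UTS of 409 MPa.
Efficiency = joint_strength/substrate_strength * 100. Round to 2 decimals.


Joint efficiency = 10.8 / 409 * 100
= 2.64%

2.64


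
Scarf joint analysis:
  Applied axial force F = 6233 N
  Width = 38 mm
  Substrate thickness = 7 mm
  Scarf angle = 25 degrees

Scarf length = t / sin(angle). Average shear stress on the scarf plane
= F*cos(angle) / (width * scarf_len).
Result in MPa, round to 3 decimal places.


Scarf length = 7 / sin(25 deg) = 16.5634 mm
cos(25 deg) = 0.906308
Shear = 6233 * 0.906308 / (38 * 16.5634)
= 8.975 MPa

8.975


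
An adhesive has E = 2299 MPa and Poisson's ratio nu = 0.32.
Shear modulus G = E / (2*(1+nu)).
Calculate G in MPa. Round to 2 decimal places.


G = 2299 / (2*(1+0.32))
= 2299 / 2.64
= 870.83 MPa

870.83


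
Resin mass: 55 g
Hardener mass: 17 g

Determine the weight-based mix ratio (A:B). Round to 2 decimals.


Ratio = 55 / 17 = 3.24

3.24


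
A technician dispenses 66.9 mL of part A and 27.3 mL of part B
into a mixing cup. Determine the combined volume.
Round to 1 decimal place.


Combined volume = 66.9 + 27.3
= 94.2 mL

94.2


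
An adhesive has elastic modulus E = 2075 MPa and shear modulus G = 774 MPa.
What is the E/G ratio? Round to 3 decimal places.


E/G = 2075 / 774 = 2.681

2.681


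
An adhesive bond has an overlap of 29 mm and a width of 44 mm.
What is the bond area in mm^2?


Bond area = overlap * width
= 29 * 44
= 1276 mm^2

1276


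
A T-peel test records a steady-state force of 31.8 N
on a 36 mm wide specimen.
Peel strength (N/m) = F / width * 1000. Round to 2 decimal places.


Peel strength = 31.8 / 36 * 1000
= 883.33 N/m

883.33


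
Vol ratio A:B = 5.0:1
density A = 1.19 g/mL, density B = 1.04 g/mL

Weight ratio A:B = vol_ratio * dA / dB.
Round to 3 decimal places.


Weight ratio = 5.0 * 1.19 / 1.04
= 5.721

5.721


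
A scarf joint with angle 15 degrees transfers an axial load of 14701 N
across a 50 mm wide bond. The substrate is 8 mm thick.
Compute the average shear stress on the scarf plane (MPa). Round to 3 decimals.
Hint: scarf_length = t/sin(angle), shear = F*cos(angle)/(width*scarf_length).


scarf_length = 8 / sin(15 deg) = 30.9096 mm
cos(15 deg) = 0.965926
shear stress = 14701 * 0.965926 / (50 * 30.9096)
= 9.188 MPa

9.188


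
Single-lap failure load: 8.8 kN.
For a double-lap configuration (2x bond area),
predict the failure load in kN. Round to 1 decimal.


Failure load = 8.8 * 2 = 17.6 kN

17.6


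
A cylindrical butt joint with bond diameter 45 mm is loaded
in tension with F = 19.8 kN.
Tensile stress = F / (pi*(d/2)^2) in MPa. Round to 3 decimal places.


Area = pi * (45/2)^2 = 1590.4313 mm^2
Stress = 19.8*1000 / 1590.4313
= 12.449 MPa

12.449


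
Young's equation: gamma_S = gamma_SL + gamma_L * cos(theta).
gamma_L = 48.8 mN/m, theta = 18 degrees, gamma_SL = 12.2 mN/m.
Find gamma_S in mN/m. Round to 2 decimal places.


cos(18 deg) = 0.951057
gamma_S = 12.2 + 48.8 * 0.951057
= 58.61 mN/m

58.61


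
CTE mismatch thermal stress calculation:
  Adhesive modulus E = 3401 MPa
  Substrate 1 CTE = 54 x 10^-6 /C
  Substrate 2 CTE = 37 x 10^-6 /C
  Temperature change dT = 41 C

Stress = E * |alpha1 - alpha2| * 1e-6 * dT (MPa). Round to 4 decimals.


delta_alpha = |54 - 37| = 17 x 10^-6/C
Stress = 3401 * 17e-6 * 41
= 2.3705 MPa

2.3705


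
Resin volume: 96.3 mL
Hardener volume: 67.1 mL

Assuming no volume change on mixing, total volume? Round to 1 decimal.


V_total = 96.3 + 67.1 = 163.4 mL

163.4


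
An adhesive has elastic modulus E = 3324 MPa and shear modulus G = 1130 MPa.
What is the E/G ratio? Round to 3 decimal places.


E/G = 3324 / 1130 = 2.942

2.942


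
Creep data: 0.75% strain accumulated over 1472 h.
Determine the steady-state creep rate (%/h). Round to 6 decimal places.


Rate = 0.75 / 1472 = 0.000510 %/h

0.000510


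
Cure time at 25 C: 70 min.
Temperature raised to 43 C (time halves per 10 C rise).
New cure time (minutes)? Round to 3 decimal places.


Acceleration factor = 2^(18/10) = 3.4822
New time = 70 / 3.4822 = 20.102 min

20.102


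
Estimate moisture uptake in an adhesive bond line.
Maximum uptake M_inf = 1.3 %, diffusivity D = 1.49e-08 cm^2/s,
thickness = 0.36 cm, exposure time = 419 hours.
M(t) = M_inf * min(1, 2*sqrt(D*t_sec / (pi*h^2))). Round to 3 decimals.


Convert time: 419 h = 1508400 s
ratio = min(1, 2*sqrt(1.49e-08*1508400/(pi*0.36^2)))
= 0.469898
M(t) = 1.3 * 0.469898 = 0.611%

0.611


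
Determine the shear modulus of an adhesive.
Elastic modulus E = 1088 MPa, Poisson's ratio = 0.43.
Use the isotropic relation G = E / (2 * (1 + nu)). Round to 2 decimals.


G = 1088 / (2*(1+0.43)) = 1088 / 2.86
= 380.42 MPa

380.42


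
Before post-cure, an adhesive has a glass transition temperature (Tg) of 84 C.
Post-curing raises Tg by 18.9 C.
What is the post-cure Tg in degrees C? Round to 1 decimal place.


Tg_post = Tg_base + delta_Tg
= 84 + 18.9
= 102.9 C

102.9


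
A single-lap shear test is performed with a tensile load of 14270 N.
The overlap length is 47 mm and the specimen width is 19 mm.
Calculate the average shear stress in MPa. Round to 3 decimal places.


Shear stress = F / (overlap * width)
= 14270 / (47 * 19)
= 14270 / 893
= 15.980 MPa

15.980


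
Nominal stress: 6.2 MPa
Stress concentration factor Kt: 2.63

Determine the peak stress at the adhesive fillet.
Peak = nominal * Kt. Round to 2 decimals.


Peak stress = 6.2 * 2.63
= 16.31 MPa

16.31


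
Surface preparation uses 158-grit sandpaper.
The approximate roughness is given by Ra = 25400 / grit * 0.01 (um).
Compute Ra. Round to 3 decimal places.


Ra = 25400 / 158 * 0.01
= 254 / 158
= 1.608 um

1.608


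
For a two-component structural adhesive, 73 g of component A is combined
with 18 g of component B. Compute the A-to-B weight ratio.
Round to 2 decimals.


Weight ratio A:B = 73 / 18
= 4.06

4.06


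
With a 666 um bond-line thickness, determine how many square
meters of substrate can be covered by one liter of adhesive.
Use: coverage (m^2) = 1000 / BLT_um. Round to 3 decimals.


Coverage = 1000 / 666 = 1.502 m^2

1.502


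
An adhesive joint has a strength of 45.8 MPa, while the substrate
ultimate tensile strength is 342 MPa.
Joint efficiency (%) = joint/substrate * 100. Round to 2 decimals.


Efficiency = 45.8 / 342 * 100
= 13.39%

13.39


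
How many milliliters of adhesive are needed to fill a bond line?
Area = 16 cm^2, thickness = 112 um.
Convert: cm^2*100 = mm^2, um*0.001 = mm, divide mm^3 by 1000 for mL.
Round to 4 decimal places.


= (16 * 100) * (112 * 0.001) / 1000
= 0.1792 mL

0.1792


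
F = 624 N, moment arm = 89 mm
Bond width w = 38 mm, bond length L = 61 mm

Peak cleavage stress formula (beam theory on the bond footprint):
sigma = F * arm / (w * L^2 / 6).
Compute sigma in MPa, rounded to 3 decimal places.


sigma = (624 * 89) / (38 * 3721 / 6)
= 55536 * 6 / 141398
= 333216 / 141398
= 2.357 MPa

2.357


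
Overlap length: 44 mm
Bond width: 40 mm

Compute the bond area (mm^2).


Bond area = 44 * 40 = 1760 mm^2

1760


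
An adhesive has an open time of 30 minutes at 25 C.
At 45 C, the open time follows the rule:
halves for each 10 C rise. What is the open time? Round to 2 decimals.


Factor = 2^((45-25)/10) = 4.0000
Open time = 30 / 4.0000 = 7.50 min

7.50


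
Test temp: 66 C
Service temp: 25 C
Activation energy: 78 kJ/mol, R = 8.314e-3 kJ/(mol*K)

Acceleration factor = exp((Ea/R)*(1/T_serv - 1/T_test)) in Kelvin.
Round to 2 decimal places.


AF = exp((78/0.008314)*(1/298.15 - 1/339.15))
= 44.88

44.88


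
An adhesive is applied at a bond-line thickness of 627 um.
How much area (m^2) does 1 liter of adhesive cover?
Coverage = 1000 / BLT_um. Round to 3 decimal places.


Coverage = 1000 / 627 = 1.595 m^2

1.595


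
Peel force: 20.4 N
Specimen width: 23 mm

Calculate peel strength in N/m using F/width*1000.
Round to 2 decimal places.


Peel strength = 20.4 / 23 * 1000 = 886.96 N/m

886.96


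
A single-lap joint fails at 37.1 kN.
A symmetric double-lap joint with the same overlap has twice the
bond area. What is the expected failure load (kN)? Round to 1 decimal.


Double-lap load = 2 * 37.1 = 74.2 kN

74.2


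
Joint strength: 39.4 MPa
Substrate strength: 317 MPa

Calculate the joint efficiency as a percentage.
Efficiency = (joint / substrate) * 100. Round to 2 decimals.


Efficiency = (39.4 / 317) * 100 = 12.43%

12.43


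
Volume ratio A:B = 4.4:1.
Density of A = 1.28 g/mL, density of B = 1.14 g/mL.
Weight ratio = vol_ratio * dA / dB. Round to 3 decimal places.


Wt ratio = 4.4 * 1.28 / 1.14
= 4.940

4.940


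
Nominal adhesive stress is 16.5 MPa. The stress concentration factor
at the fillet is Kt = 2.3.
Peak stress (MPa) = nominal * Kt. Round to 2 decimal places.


Peak = 16.5 * 2.3 = 37.95 MPa

37.95


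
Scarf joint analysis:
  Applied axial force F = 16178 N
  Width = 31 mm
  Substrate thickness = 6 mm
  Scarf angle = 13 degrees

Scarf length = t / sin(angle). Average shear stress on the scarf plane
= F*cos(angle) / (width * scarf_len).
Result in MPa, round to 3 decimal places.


Scarf length = 6 / sin(13 deg) = 26.6725 mm
cos(13 deg) = 0.974370
Shear = 16178 * 0.974370 / (31 * 26.6725)
= 19.064 MPa

19.064


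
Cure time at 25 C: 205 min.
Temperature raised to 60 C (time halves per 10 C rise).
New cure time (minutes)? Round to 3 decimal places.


Acceleration factor = 2^(35/10) = 11.3137
New time = 205 / 11.3137 = 18.120 min

18.120


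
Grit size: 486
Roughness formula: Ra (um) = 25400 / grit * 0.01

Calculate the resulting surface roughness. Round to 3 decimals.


Ra = 25400 / 486 * 0.01
= 0.523 um

0.523


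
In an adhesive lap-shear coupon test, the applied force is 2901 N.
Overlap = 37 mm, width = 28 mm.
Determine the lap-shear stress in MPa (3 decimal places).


stress = F / (overlap * width)
= 2901 / (37 * 28)
= 2.800 MPa

2.800


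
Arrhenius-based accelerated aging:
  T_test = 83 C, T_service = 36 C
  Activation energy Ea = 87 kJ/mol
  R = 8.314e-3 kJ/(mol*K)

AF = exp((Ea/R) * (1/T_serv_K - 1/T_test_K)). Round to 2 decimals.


T_test_K = 356.15, T_serv_K = 309.15
AF = exp((87/8.314e-3) * (1/309.15 - 1/356.15))
= 87.09

87.09


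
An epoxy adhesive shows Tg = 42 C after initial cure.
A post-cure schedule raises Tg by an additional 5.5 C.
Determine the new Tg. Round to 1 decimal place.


New Tg = 42 + 5.5
= 47.5 C

47.5


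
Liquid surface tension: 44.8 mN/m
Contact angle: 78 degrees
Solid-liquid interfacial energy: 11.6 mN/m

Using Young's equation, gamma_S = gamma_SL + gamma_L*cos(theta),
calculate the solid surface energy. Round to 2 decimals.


gamma_S = 11.6 + 44.8 * cos(78)
= 20.91 mN/m

20.91


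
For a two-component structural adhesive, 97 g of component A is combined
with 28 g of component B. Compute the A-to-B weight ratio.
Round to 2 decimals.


Weight ratio A:B = 97 / 28
= 3.46

3.46


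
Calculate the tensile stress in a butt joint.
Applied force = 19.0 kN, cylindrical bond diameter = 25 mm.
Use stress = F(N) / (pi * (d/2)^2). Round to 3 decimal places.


A = pi * 12.5^2 = 490.8739 mm^2
sigma = 19000.0 / 490.8739 = 38.706 MPa

38.706


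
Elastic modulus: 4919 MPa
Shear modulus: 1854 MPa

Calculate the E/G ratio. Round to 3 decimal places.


E / G = 4919 / 1854 = 2.653

2.653


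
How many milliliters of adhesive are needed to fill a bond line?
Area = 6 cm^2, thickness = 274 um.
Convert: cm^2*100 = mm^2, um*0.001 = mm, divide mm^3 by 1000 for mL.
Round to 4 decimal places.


= (6 * 100) * (274 * 0.001) / 1000
= 0.1644 mL

0.1644


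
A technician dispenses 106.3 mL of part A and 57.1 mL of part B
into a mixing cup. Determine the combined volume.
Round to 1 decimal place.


Combined volume = 106.3 + 57.1
= 163.4 mL

163.4


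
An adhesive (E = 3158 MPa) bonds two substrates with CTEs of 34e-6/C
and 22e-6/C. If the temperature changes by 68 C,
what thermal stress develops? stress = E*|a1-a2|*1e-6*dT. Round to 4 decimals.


Stress = 3158 * |34 - 22| * 1e-6 * 68
= 2.5769 MPa

2.5769


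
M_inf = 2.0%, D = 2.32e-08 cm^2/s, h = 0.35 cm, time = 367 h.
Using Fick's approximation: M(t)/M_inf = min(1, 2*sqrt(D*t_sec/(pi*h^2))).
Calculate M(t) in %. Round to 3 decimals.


t = 1321200 s
ratio = min(1, 2*sqrt(2.32e-08*1321200/(pi*0.1225)))
= 0.564437
M(t) = 2.0 * 0.564437 = 1.129%

1.129


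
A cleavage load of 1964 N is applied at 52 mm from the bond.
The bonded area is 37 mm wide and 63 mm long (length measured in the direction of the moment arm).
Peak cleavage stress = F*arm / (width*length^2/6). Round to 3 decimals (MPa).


Moment = 1964 * 52 = 102128 N*mm
Section modulus = 37 * 3969 / 6 = 146853 / 6 mm^3
Stress = 102128 / (146853 / 6) = 612768 / 146853
= 4.173 MPa

4.173


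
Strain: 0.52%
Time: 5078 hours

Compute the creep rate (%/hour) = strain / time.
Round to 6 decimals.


Creep rate = 0.52 / 5078
= 0.000102 %/h

0.000102


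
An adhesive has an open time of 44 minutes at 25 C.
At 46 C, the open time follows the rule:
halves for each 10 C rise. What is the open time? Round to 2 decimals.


Factor = 2^((46-25)/10) = 4.2871
Open time = 44 / 4.2871 = 10.26 min

10.26


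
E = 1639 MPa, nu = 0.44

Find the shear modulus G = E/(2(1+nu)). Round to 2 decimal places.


G = 1639 / (2 * 1.44)
= 569.10 MPa

569.10


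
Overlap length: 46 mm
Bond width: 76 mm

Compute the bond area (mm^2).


Bond area = 46 * 76 = 3496 mm^2

3496


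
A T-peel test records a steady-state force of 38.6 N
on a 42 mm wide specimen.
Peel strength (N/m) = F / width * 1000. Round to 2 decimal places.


Peel strength = 38.6 / 42 * 1000
= 919.05 N/m

919.05


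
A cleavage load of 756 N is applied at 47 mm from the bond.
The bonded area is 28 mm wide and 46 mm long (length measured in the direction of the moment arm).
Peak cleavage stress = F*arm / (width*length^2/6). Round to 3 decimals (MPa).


Moment = 756 * 47 = 35532 N*mm
Section modulus = 28 * 2116 / 6 = 59248 / 6 mm^3
Stress = 35532 / (59248 / 6) = 213192 / 59248
= 3.598 MPa

3.598


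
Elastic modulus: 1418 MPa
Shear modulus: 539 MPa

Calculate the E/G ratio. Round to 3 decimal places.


E / G = 1418 / 539 = 2.631

2.631


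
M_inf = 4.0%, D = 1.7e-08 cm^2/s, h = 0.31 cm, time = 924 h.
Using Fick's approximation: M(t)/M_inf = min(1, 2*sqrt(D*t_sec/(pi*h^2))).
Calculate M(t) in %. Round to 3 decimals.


t = 3326400 s
ratio = min(1, 2*sqrt(1.7e-08*3326400/(pi*0.0961)))
= 0.865576
M(t) = 4.0 * 0.865576 = 3.462%

3.462


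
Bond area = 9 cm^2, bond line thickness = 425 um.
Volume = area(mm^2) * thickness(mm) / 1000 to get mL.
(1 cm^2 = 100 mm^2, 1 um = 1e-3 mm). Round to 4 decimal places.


area_mm2 = 9 * 100 = 900
blt_mm = 425 * 1e-3 = 0.425
vol_mm3 = 900 * 0.425 = 382.5
vol_mL = 382.5 / 1000 = 0.3825 mL

0.3825


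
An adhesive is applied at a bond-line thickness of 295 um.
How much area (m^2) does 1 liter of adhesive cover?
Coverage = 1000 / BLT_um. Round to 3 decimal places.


Coverage = 1000 / 295 = 3.390 m^2

3.390


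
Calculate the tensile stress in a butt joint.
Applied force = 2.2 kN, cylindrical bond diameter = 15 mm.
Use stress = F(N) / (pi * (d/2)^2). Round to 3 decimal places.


A = pi * 7.5^2 = 176.7146 mm^2
sigma = 2200.0 / 176.7146 = 12.449 MPa

12.449


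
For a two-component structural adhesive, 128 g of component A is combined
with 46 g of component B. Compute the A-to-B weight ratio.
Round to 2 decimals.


Weight ratio A:B = 128 / 46
= 2.78

2.78


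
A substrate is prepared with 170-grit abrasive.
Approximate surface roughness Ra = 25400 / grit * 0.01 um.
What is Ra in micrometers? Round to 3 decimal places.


Ra = 25400 / 170 * 0.01 = 1.494 um

1.494


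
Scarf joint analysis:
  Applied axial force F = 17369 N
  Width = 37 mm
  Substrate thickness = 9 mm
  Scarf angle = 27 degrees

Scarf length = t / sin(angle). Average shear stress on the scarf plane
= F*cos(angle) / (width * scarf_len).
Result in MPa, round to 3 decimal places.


Scarf length = 9 / sin(27 deg) = 19.8242 mm
cos(27 deg) = 0.891007
Shear = 17369 * 0.891007 / (37 * 19.8242)
= 21.099 MPa

21.099


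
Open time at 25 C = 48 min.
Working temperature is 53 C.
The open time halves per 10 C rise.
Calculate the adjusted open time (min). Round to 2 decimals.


factor = 2^((53 - 25) / 10) = 6.9644
ot = 48 / 6.9644 = 6.89 min

6.89


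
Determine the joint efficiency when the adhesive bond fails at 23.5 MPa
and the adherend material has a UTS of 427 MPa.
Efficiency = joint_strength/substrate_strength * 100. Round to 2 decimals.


Joint efficiency = 23.5 / 427 * 100
= 5.50%

5.50


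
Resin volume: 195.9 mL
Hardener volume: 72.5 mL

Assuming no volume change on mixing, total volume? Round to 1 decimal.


V_total = 195.9 + 72.5 = 268.4 mL

268.4


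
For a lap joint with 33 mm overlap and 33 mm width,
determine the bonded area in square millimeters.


Area = 33 * 33 = 1089 mm^2

1089


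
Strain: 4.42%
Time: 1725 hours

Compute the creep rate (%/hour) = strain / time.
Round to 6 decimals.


Creep rate = 4.42 / 1725
= 0.002562 %/h

0.002562
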